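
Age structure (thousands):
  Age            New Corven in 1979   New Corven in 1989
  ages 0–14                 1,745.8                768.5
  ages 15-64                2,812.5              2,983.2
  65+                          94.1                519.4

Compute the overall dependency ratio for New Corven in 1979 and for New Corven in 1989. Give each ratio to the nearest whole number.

New Corven in 1979: 65
New Corven in 1989: 43

New Corven in 1979: (1,745.8 + 94.1) / 2,812.5 × 100 = 1,839.9 / 2,812.5 × 100 = 65
New Corven in 1989: (768.5 + 519.4) / 2,983.2 × 100 = 1,287.9 / 2,983.2 × 100 = 43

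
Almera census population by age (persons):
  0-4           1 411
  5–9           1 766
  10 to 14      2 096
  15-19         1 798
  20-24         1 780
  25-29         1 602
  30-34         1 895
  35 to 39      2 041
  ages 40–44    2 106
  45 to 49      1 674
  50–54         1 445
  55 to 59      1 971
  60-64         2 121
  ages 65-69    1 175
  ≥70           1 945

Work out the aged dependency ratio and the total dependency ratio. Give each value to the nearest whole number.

Old-age dependency ratio: 17
Total dependency ratio: 46

0–14: 1 411 + 1 766 + 2 096 = 5 273
15–64: 1 798 + 1 780 + 1 602 + 1 895 + 2 041 + 2 106 + 1 674 + 1 445 + 1 971 + 2 121 = 18 433
65+: 1 175 + 1 945 = 3 120
Old-age dependency ratio = 3 120 / 18 433 × 100 = 17
Total dependency ratio = (5 273 + 3 120) / 18 433 × 100 = 8 393 / 18 433 × 100 = 46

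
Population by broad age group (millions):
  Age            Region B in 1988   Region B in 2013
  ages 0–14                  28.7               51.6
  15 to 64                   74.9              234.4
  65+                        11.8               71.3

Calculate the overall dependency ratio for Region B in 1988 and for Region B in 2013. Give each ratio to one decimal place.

Region B in 1988: 54.1
Region B in 2013: 52.4

Region B in 1988: (28.7 + 11.8) / 74.9 × 100 = 40.5 / 74.9 × 100 = 54.1
Region B in 2013: (51.6 + 71.3) / 234.4 × 100 = 122.9 / 234.4 × 100 = 52.4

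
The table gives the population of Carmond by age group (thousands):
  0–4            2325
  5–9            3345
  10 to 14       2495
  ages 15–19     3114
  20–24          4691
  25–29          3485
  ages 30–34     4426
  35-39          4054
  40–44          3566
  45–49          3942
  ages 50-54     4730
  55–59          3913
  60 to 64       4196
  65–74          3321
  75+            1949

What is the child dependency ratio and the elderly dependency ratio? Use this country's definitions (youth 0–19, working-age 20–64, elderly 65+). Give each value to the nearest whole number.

0–19: 2325 + 3345 + 2495 + 3114 = 11279
20–64: 4691 + 3485 + 4426 + 4054 + 3566 + 3942 + 4730 + 3913 + 4196 = 37003
65+: 3321 + 1949 = 5270
Youth dependency ratio = 11279 / 37003 × 100 = 30
Old-age dependency ratio = 5270 / 37003 × 100 = 14

Youth dependency ratio: 30
Old-age dependency ratio: 14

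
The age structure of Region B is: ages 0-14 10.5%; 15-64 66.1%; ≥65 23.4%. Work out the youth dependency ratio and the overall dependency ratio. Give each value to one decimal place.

Youth dependency ratio = 10.5 / 66.1 × 100 = 15.9
Total dependency ratio = (10.5 + 23.4) / 66.1 × 100 = 33.9 / 66.1 × 100 = 51.3

Youth dependency ratio: 15.9
Total dependency ratio: 51.3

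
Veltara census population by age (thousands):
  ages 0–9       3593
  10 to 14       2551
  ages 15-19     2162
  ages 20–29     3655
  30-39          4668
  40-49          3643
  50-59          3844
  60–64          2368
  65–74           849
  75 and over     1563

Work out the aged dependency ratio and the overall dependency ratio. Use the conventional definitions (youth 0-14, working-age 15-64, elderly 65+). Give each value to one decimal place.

Old-age dependency ratio: 11.9
Total dependency ratio: 42.1

0–14: 3593 + 2551 = 6144
15–64: 2162 + 3655 + 4668 + 3643 + 3844 + 2368 = 20340
65+: 849 + 1563 = 2412
Old-age dependency ratio = 2412 / 20340 × 100 = 11.9
Total dependency ratio = (6144 + 2412) / 20340 × 100 = 8556 / 20340 × 100 = 42.1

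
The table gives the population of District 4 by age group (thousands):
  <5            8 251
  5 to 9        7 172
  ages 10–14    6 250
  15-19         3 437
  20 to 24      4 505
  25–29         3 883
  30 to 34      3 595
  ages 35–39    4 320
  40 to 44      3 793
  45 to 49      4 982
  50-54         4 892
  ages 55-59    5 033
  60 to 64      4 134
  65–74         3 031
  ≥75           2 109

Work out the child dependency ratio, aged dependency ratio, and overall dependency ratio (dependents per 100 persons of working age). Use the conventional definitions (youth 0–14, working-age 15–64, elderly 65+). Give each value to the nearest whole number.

0–14: 8 251 + 7 172 + 6 250 = 21 673
15–64: 3 437 + 4 505 + 3 883 + 3 595 + 4 320 + 3 793 + 4 982 + 4 892 + 5 033 + 4 134 = 42 574
65+: 3 031 + 2 109 = 5 140
Youth dependency ratio = 21 673 / 42 574 × 100 = 51
Old-age dependency ratio = 5 140 / 42 574 × 100 = 12
Total dependency ratio = (21 673 + 5 140) / 42 574 × 100 = 26 813 / 42 574 × 100 = 63

Youth dependency ratio: 51
Old-age dependency ratio: 12
Total dependency ratio: 63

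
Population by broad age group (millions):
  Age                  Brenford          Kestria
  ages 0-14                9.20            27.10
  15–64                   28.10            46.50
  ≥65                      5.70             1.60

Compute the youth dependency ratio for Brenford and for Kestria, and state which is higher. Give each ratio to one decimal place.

Brenford: 9.20 / 28.10 × 100 = 32.7
Kestria: 27.10 / 46.50 × 100 = 58.3

Brenford: 32.7
Kestria: 58.3
Higher: Kestria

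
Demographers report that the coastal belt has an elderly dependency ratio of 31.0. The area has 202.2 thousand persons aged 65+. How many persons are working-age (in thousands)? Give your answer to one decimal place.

Old-age dependency ratio = elderly / working-age × 100
31.0 = 202.2 / W × 100
⇒ 652.3

Working-age: 652.3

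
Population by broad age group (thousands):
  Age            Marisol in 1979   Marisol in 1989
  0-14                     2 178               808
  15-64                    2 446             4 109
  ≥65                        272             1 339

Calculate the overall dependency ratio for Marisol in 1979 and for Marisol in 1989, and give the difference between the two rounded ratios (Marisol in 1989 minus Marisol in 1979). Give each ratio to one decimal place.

Marisol in 1979: 100.2
Marisol in 1989: 52.3
Difference: -47.9

Marisol in 1979: (2 178 + 272) / 2 446 × 100 = 2 450 / 2 446 × 100 = 100.2
Marisol in 1989: (808 + 1 339) / 4 109 × 100 = 2 147 / 4 109 × 100 = 52.3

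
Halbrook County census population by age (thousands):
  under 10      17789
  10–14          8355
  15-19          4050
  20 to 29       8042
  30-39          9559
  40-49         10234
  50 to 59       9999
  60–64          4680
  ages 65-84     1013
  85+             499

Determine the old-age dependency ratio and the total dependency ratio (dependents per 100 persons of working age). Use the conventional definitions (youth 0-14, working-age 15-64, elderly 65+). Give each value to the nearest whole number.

Old-age dependency ratio: 3
Total dependency ratio: 59

0–14: 17789 + 8355 = 26144
15–64: 4050 + 8042 + 9559 + 10234 + 9999 + 4680 = 46564
65+: 1013 + 499 = 1512
Old-age dependency ratio = 1512 / 46564 × 100 = 3
Total dependency ratio = (26144 + 1512) / 46564 × 100 = 27656 / 46564 × 100 = 59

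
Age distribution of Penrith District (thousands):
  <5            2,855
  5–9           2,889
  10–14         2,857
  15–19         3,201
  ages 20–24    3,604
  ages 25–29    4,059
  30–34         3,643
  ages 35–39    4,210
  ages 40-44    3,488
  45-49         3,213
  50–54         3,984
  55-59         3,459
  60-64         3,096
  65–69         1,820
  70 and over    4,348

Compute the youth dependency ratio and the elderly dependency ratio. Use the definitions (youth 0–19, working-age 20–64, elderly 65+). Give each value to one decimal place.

0–19: 2,855 + 2,889 + 2,857 + 3,201 = 11,802
20–64: 3,604 + 4,059 + 3,643 + 4,210 + 3,488 + 3,213 + 3,984 + 3,459 + 3,096 = 32,756
65+: 1,820 + 4,348 = 6,168
Youth dependency ratio = 11,802 / 32,756 × 100 = 36.0
Old-age dependency ratio = 6,168 / 32,756 × 100 = 18.8

Youth dependency ratio: 36.0
Old-age dependency ratio: 18.8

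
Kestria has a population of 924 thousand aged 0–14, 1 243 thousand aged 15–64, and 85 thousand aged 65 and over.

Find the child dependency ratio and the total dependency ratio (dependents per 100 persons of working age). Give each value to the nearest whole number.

Youth dependency ratio: 74
Total dependency ratio: 81

Youth dependency ratio = 924 / 1 243 × 100 = 74
Total dependency ratio = (924 + 85) / 1 243 × 100 = 1 009 / 1 243 × 100 = 81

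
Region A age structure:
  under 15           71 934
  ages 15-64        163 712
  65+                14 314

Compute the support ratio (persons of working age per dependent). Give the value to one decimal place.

Support ratio = 163 712 / (71 934 + 14 314) = 163 712 / 86 248 = 1.9

Support ratio: 1.9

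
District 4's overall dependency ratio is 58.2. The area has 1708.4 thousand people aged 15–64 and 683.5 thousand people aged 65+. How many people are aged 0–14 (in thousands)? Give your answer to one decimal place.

Aged 0–14: 310.8

Total dependency ratio = (youth + elderly) / working-age × 100
58.2 = (Y + 683.5) / 1708.4 × 100
⇒ 310.8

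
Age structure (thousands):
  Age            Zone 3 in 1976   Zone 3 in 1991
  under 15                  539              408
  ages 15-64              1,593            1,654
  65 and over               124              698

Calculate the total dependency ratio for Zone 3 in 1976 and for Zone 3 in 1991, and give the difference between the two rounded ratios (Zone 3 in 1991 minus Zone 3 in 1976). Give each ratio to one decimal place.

Zone 3 in 1976: (539 + 124) / 1,593 × 100 = 663 / 1,593 × 100 = 41.6
Zone 3 in 1991: (408 + 698) / 1,654 × 100 = 1,106 / 1,654 × 100 = 66.9

Zone 3 in 1976: 41.6
Zone 3 in 1991: 66.9
Difference: +25.3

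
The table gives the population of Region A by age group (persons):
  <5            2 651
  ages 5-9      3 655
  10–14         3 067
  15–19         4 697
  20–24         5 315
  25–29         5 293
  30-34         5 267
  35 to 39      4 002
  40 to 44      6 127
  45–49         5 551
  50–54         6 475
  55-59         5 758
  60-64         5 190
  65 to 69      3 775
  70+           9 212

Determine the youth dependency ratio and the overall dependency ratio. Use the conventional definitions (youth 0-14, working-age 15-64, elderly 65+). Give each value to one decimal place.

Youth dependency ratio: 17.5
Total dependency ratio: 41.7

0–14: 2 651 + 3 655 + 3 067 = 9 373
15–64: 4 697 + 5 315 + 5 293 + 5 267 + 4 002 + 6 127 + 5 551 + 6 475 + 5 758 + 5 190 = 53 675
65+: 3 775 + 9 212 = 12 987
Youth dependency ratio = 9 373 / 53 675 × 100 = 17.5
Total dependency ratio = (9 373 + 12 987) / 53 675 × 100 = 22 360 / 53 675 × 100 = 41.7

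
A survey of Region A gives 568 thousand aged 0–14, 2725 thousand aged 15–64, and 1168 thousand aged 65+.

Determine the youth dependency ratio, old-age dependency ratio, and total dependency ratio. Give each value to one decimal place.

Youth dependency ratio: 20.8
Old-age dependency ratio: 42.9
Total dependency ratio: 63.7

Youth dependency ratio = 568 / 2725 × 100 = 20.8
Old-age dependency ratio = 1168 / 2725 × 100 = 42.9
Total dependency ratio = (568 + 1168) / 2725 × 100 = 1736 / 2725 × 100 = 63.7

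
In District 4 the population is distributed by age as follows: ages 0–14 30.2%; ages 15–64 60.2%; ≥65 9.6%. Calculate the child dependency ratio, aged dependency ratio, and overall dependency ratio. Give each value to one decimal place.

Youth dependency ratio: 50.2
Old-age dependency ratio: 15.9
Total dependency ratio: 66.1

Youth dependency ratio = 30.2 / 60.2 × 100 = 50.2
Old-age dependency ratio = 9.6 / 60.2 × 100 = 15.9
Total dependency ratio = (30.2 + 9.6) / 60.2 × 100 = 39.8 / 60.2 × 100 = 66.1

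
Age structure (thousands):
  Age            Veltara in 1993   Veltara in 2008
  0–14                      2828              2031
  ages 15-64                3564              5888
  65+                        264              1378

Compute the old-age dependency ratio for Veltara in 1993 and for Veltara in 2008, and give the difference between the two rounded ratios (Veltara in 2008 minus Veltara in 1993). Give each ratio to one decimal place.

Veltara in 1993: 264 / 3564 × 100 = 7.4
Veltara in 2008: 1378 / 5888 × 100 = 23.4

Veltara in 1993: 7.4
Veltara in 2008: 23.4
Difference: +16.0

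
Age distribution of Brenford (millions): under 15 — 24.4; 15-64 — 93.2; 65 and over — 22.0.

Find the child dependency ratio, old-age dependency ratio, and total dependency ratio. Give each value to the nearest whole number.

Youth dependency ratio: 26
Old-age dependency ratio: 24
Total dependency ratio: 50

Youth dependency ratio = 24.4 / 93.2 × 100 = 26
Old-age dependency ratio = 22.0 / 93.2 × 100 = 24
Total dependency ratio = (24.4 + 22.0) / 93.2 × 100 = 46.4 / 93.2 × 100 = 50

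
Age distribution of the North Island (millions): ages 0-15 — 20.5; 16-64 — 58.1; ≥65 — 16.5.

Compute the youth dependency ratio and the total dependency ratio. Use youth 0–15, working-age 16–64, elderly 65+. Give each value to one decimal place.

Youth dependency ratio = 20.5 / 58.1 × 100 = 35.3
Total dependency ratio = (20.5 + 16.5) / 58.1 × 100 = 37.0 / 58.1 × 100 = 63.7

Youth dependency ratio: 35.3
Total dependency ratio: 63.7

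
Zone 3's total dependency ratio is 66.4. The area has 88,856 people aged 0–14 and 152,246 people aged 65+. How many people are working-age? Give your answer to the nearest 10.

Working-age: 363,110

Total dependency ratio = (youth + elderly) / working-age × 100
66.4 = (88,856 + 152,246) / W × 100
⇒ 363,110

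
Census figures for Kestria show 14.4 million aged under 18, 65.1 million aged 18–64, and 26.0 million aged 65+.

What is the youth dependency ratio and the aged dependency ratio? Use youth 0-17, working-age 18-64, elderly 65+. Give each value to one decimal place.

Youth dependency ratio = 14.4 / 65.1 × 100 = 22.1
Old-age dependency ratio = 26.0 / 65.1 × 100 = 39.9

Youth dependency ratio: 22.1
Old-age dependency ratio: 39.9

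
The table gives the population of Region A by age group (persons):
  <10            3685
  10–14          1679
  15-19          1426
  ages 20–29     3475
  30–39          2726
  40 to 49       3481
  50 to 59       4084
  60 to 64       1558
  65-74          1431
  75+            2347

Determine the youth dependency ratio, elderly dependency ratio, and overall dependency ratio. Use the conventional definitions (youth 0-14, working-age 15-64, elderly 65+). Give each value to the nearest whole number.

0–14: 3685 + 1679 = 5364
15–64: 1426 + 3475 + 2726 + 3481 + 4084 + 1558 = 16750
65+: 1431 + 2347 = 3778
Youth dependency ratio = 5364 / 16750 × 100 = 32
Old-age dependency ratio = 3778 / 16750 × 100 = 23
Total dependency ratio = (5364 + 3778) / 16750 × 100 = 9142 / 16750 × 100 = 55

Youth dependency ratio: 32
Old-age dependency ratio: 23
Total dependency ratio: 55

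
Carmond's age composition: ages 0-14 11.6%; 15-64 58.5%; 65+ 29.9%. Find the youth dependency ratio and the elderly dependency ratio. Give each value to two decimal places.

Youth dependency ratio = 11.6 / 58.5 × 100 = 19.83
Old-age dependency ratio = 29.9 / 58.5 × 100 = 51.11

Youth dependency ratio: 19.83
Old-age dependency ratio: 51.11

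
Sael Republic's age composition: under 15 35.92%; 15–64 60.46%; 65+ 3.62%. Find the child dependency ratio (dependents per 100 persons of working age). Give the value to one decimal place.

Youth dependency ratio: 59.4

Youth dependency ratio = 35.92 / 60.46 × 100 = 59.4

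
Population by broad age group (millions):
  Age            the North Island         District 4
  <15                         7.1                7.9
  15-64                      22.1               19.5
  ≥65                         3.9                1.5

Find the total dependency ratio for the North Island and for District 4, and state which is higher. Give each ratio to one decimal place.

the North Island: 49.8
District 4: 48.2
Higher: the North Island

the North Island: (7.1 + 3.9) / 22.1 × 100 = 11.0 / 22.1 × 100 = 49.8
District 4: (7.9 + 1.5) / 19.5 × 100 = 9.4 / 19.5 × 100 = 48.2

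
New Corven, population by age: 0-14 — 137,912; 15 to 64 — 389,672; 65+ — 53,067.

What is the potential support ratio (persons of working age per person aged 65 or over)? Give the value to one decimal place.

Potential support ratio: 7.3

Potential support ratio = 389,672 / 53,067 = 7.3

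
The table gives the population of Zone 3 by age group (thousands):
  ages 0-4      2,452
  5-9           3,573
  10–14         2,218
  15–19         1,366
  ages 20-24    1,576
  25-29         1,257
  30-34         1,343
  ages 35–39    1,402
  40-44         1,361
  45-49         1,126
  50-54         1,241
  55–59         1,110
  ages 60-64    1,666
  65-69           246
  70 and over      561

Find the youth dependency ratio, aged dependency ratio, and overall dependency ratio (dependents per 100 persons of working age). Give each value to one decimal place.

Youth dependency ratio: 61.3
Old-age dependency ratio: 6.0
Total dependency ratio: 67.3

0–14: 2,452 + 3,573 + 2,218 = 8,243
15–64: 1,366 + 1,576 + 1,257 + 1,343 + 1,402 + 1,361 + 1,126 + 1,241 + 1,110 + 1,666 = 13,448
65+: 246 + 561 = 807
Youth dependency ratio = 8,243 / 13,448 × 100 = 61.3
Old-age dependency ratio = 807 / 13,448 × 100 = 6.0
Total dependency ratio = (8,243 + 807) / 13,448 × 100 = 9,050 / 13,448 × 100 = 67.3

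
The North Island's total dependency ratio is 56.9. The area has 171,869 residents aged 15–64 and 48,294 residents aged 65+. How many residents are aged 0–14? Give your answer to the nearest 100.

Aged 0–14: 49,500

Total dependency ratio = (youth + elderly) / working-age × 100
56.9 = (Y + 48,294) / 171,869 × 100
⇒ 49,500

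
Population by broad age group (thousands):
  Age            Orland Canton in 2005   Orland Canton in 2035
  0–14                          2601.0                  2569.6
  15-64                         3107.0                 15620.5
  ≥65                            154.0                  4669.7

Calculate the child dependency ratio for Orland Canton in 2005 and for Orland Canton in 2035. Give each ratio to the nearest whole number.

Orland Canton in 2005: 84
Orland Canton in 2035: 16

Orland Canton in 2005: 2601.0 / 3107.0 × 100 = 84
Orland Canton in 2035: 2569.6 / 15620.5 × 100 = 16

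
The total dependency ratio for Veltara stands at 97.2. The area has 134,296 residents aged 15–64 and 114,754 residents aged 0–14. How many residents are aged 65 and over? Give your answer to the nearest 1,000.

Aged 65 and over: 16,000

Total dependency ratio = (youth + elderly) / working-age × 100
97.2 = (114,754 + E) / 134,296 × 100
⇒ 16,000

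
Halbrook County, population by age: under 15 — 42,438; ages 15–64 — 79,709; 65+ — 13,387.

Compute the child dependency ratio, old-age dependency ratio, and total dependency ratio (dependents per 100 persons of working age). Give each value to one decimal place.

Youth dependency ratio: 53.2
Old-age dependency ratio: 16.8
Total dependency ratio: 70.0

Youth dependency ratio = 42,438 / 79,709 × 100 = 53.2
Old-age dependency ratio = 13,387 / 79,709 × 100 = 16.8
Total dependency ratio = (42,438 + 13,387) / 79,709 × 100 = 55,825 / 79,709 × 100 = 70.0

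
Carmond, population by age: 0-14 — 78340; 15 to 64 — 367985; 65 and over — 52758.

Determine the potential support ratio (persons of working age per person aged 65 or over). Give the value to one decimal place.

Potential support ratio: 7.0

Potential support ratio = 367985 / 52758 = 7.0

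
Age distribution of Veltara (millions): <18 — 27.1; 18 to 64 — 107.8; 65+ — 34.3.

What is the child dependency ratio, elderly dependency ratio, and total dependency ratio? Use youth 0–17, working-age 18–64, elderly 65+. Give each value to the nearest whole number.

Youth dependency ratio: 25
Old-age dependency ratio: 32
Total dependency ratio: 57

Youth dependency ratio = 27.1 / 107.8 × 100 = 25
Old-age dependency ratio = 34.3 / 107.8 × 100 = 32
Total dependency ratio = (27.1 + 34.3) / 107.8 × 100 = 61.4 / 107.8 × 100 = 57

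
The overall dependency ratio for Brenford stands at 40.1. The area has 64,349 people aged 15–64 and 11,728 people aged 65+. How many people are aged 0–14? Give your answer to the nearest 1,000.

Aged 0–14: 14,000

Total dependency ratio = (youth + elderly) / working-age × 100
40.1 = (Y + 11,728) / 64,349 × 100
⇒ 14,000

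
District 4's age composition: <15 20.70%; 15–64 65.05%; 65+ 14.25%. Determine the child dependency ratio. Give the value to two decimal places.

Youth dependency ratio = 20.70 / 65.05 × 100 = 31.82

Youth dependency ratio: 31.82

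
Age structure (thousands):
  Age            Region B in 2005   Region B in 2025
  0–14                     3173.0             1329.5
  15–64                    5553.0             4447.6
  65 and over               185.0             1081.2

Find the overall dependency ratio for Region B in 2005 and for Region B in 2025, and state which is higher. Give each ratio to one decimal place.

Region B in 2005: (3173.0 + 185.0) / 5553.0 × 100 = 3358.0 / 5553.0 × 100 = 60.5
Region B in 2025: (1329.5 + 1081.2) / 4447.6 × 100 = 2410.7 / 4447.6 × 100 = 54.2

Region B in 2005: 60.5
Region B in 2025: 54.2
Higher: Region B in 2005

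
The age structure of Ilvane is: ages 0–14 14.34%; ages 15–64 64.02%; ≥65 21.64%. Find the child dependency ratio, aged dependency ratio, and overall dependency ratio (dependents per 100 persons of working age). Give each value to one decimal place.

Youth dependency ratio = 14.34 / 64.02 × 100 = 22.4
Old-age dependency ratio = 21.64 / 64.02 × 100 = 33.8
Total dependency ratio = (14.34 + 21.64) / 64.02 × 100 = 35.98 / 64.02 × 100 = 56.2

Youth dependency ratio: 22.4
Old-age dependency ratio: 33.8
Total dependency ratio: 56.2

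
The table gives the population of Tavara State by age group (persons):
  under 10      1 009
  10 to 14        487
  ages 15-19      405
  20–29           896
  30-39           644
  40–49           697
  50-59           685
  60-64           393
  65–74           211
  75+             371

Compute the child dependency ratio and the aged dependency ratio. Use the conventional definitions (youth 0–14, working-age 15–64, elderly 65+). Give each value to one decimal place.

0–14: 1 009 + 487 = 1 496
15–64: 405 + 896 + 644 + 697 + 685 + 393 = 3 720
65+: 211 + 371 = 582
Youth dependency ratio = 1 496 / 3 720 × 100 = 40.2
Old-age dependency ratio = 582 / 3 720 × 100 = 15.6

Youth dependency ratio: 40.2
Old-age dependency ratio: 15.6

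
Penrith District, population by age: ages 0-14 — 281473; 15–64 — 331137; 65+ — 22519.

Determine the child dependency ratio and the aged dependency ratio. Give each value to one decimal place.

Youth dependency ratio: 85.0
Old-age dependency ratio: 6.8

Youth dependency ratio = 281473 / 331137 × 100 = 85.0
Old-age dependency ratio = 22519 / 331137 × 100 = 6.8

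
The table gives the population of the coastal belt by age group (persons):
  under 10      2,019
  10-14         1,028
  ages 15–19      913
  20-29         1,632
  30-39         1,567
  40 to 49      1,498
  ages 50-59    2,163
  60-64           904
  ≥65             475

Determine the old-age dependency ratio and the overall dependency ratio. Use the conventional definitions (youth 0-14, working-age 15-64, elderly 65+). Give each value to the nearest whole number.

Old-age dependency ratio: 5
Total dependency ratio: 41

0–14: 2,019 + 1,028 = 3,047
15–64: 913 + 1,632 + 1,567 + 1,498 + 2,163 + 904 = 8,677
65+: 475
Old-age dependency ratio = 475 / 8,677 × 100 = 5
Total dependency ratio = (3,047 + 475) / 8,677 × 100 = 3,522 / 8,677 × 100 = 41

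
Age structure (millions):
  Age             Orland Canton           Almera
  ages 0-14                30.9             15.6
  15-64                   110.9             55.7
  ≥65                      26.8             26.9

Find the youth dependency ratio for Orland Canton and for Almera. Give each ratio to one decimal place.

Orland Canton: 27.9
Almera: 28.0

Orland Canton: 30.9 / 110.9 × 100 = 27.9
Almera: 15.6 / 55.7 × 100 = 28.0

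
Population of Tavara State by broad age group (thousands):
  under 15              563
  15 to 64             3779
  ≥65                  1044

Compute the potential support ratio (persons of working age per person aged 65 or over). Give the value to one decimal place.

Potential support ratio = 3779 / 1044 = 3.6

Potential support ratio: 3.6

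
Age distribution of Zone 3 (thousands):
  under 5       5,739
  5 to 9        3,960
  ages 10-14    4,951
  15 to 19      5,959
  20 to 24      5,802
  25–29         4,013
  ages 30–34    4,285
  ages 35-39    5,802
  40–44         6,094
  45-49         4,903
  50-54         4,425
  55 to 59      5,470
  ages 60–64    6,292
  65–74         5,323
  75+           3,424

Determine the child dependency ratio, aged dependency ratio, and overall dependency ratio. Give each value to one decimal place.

0–14: 5,739 + 3,960 + 4,951 = 14,650
15–64: 5,959 + 5,802 + 4,013 + 4,285 + 5,802 + 6,094 + 4,903 + 4,425 + 5,470 + 6,292 = 53,045
65+: 5,323 + 3,424 = 8,747
Youth dependency ratio = 14,650 / 53,045 × 100 = 27.6
Old-age dependency ratio = 8,747 / 53,045 × 100 = 16.5
Total dependency ratio = (14,650 + 8,747) / 53,045 × 100 = 23,397 / 53,045 × 100 = 44.1

Youth dependency ratio: 27.6
Old-age dependency ratio: 16.5
Total dependency ratio: 44.1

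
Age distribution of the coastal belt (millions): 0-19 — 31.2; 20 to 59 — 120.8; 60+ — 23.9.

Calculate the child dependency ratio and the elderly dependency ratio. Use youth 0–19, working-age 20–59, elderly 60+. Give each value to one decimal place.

Youth dependency ratio: 25.8
Old-age dependency ratio: 19.8

Youth dependency ratio = 31.2 / 120.8 × 100 = 25.8
Old-age dependency ratio = 23.9 / 120.8 × 100 = 19.8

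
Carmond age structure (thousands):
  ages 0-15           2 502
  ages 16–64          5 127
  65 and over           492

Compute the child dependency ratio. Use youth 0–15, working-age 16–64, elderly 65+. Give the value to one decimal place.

Youth dependency ratio = 2 502 / 5 127 × 100 = 48.8

Youth dependency ratio: 48.8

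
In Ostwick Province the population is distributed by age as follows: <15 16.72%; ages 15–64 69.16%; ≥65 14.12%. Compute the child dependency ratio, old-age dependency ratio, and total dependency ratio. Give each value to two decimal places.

Youth dependency ratio: 24.18
Old-age dependency ratio: 20.42
Total dependency ratio: 44.59

Youth dependency ratio = 16.72 / 69.16 × 100 = 24.18
Old-age dependency ratio = 14.12 / 69.16 × 100 = 20.42
Total dependency ratio = (16.72 + 14.12) / 69.16 × 100 = 30.84 / 69.16 × 100 = 44.59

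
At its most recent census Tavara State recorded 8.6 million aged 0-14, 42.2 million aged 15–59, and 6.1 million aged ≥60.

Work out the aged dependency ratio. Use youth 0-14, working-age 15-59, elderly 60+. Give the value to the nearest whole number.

Old-age dependency ratio: 14

Old-age dependency ratio = 6.1 / 42.2 × 100 = 14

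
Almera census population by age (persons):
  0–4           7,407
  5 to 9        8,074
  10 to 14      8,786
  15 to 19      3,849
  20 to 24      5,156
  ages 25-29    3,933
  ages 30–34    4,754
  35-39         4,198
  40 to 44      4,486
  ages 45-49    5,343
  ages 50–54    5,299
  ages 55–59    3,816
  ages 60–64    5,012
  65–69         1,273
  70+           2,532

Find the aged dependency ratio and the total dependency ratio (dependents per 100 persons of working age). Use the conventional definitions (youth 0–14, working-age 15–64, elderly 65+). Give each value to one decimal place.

0–14: 7,407 + 8,074 + 8,786 = 24,267
15–64: 3,849 + 5,156 + 3,933 + 4,754 + 4,198 + 4,486 + 5,343 + 5,299 + 3,816 + 5,012 = 45,846
65+: 1,273 + 2,532 = 3,805
Old-age dependency ratio = 3,805 / 45,846 × 100 = 8.3
Total dependency ratio = (24,267 + 3,805) / 45,846 × 100 = 28,072 / 45,846 × 100 = 61.2

Old-age dependency ratio: 8.3
Total dependency ratio: 61.2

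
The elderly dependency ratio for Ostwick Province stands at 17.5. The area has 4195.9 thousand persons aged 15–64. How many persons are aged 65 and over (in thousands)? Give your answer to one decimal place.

Aged 65 and over: 734.3

Old-age dependency ratio = elderly / working-age × 100
17.5 = E / 4195.9 × 100
⇒ 734.3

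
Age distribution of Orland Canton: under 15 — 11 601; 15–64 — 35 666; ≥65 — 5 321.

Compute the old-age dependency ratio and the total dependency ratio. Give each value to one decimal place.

Old-age dependency ratio: 14.9
Total dependency ratio: 47.4

Old-age dependency ratio = 5 321 / 35 666 × 100 = 14.9
Total dependency ratio = (11 601 + 5 321) / 35 666 × 100 = 16 922 / 35 666 × 100 = 47.4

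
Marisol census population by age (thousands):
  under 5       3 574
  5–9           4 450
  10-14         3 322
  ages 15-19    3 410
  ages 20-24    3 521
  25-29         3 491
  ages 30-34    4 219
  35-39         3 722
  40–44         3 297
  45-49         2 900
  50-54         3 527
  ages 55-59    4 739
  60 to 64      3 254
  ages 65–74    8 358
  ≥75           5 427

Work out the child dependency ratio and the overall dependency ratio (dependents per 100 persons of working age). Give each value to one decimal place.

Youth dependency ratio: 31.4
Total dependency ratio: 69.7

0–14: 3 574 + 4 450 + 3 322 = 11 346
15–64: 3 410 + 3 521 + 3 491 + 4 219 + 3 722 + 3 297 + 2 900 + 3 527 + 4 739 + 3 254 = 36 080
65+: 8 358 + 5 427 = 13 785
Youth dependency ratio = 11 346 / 36 080 × 100 = 31.4
Total dependency ratio = (11 346 + 13 785) / 36 080 × 100 = 25 131 / 36 080 × 100 = 69.7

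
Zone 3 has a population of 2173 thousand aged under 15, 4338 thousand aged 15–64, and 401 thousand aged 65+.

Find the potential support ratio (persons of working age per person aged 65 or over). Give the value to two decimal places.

Potential support ratio: 10.82

Potential support ratio = 4338 / 401 = 10.82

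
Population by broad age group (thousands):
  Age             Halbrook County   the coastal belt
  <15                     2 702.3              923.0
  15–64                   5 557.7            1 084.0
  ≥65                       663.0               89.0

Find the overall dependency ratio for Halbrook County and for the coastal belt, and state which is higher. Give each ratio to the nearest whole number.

Halbrook County: 61
the coastal belt: 93
Higher: the coastal belt

Halbrook County: (2 702.3 + 663.0) / 5 557.7 × 100 = 3 365.3 / 5 557.7 × 100 = 61
the coastal belt: (923.0 + 89.0) / 1 084.0 × 100 = 1 012.0 / 1 084.0 × 100 = 93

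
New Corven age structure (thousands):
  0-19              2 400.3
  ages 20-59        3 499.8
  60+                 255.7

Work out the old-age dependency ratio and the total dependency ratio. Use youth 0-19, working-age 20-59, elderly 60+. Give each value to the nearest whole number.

Old-age dependency ratio: 7
Total dependency ratio: 76

Old-age dependency ratio = 255.7 / 3 499.8 × 100 = 7
Total dependency ratio = (2 400.3 + 255.7) / 3 499.8 × 100 = 2 656.0 / 3 499.8 × 100 = 76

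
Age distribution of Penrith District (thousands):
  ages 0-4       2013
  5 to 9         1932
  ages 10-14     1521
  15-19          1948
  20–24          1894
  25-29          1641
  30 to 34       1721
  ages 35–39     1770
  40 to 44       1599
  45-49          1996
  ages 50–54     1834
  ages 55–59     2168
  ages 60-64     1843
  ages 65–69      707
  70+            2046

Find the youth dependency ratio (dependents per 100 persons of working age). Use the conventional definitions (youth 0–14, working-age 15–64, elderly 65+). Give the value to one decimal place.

Youth dependency ratio: 29.7

0–14: 2013 + 1932 + 1521 = 5466
15–64: 1948 + 1894 + 1641 + 1721 + 1770 + 1599 + 1996 + 1834 + 2168 + 1843 = 18414
65+: 707 + 2046 = 2753
Youth dependency ratio = 5466 / 18414 × 100 = 29.7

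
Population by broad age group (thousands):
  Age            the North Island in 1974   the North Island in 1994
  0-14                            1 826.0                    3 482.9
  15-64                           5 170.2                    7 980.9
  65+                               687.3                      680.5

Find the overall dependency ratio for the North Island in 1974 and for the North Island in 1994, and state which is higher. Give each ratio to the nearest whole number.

the North Island in 1974: (1 826.0 + 687.3) / 5 170.2 × 100 = 2 513.3 / 5 170.2 × 100 = 49
the North Island in 1994: (3 482.9 + 680.5) / 7 980.9 × 100 = 4 163.4 / 7 980.9 × 100 = 52

the North Island in 1974: 49
the North Island in 1994: 52
Higher: the North Island in 1994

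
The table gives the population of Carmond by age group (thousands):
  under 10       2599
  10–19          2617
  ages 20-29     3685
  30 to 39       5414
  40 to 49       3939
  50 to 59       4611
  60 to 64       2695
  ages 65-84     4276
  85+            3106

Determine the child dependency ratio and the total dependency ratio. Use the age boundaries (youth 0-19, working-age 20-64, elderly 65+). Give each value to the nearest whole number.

0–19: 2599 + 2617 = 5216
20–64: 3685 + 5414 + 3939 + 4611 + 2695 = 20344
65+: 4276 + 3106 = 7382
Youth dependency ratio = 5216 / 20344 × 100 = 26
Total dependency ratio = (5216 + 7382) / 20344 × 100 = 12598 / 20344 × 100 = 62

Youth dependency ratio: 26
Total dependency ratio: 62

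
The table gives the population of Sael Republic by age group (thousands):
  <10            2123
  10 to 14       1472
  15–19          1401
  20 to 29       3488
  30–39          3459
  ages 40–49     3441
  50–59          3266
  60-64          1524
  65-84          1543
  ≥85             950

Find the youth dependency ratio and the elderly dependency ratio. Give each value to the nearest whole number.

0–14: 2123 + 1472 = 3595
15–64: 1401 + 3488 + 3459 + 3441 + 3266 + 1524 = 16579
65+: 1543 + 950 = 2493
Youth dependency ratio = 3595 / 16579 × 100 = 22
Old-age dependency ratio = 2493 / 16579 × 100 = 15

Youth dependency ratio: 22
Old-age dependency ratio: 15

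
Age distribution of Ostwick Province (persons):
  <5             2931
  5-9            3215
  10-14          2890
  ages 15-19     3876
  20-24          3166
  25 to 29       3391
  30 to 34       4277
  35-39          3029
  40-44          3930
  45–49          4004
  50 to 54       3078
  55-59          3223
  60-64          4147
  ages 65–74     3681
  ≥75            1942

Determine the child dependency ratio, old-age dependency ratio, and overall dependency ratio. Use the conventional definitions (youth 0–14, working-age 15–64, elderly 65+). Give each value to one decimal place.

0–14: 2931 + 3215 + 2890 = 9036
15–64: 3876 + 3166 + 3391 + 4277 + 3029 + 3930 + 4004 + 3078 + 3223 + 4147 = 36121
65+: 3681 + 1942 = 5623
Youth dependency ratio = 9036 / 36121 × 100 = 25.0
Old-age dependency ratio = 5623 / 36121 × 100 = 15.6
Total dependency ratio = (9036 + 5623) / 36121 × 100 = 14659 / 36121 × 100 = 40.6

Youth dependency ratio: 25.0
Old-age dependency ratio: 15.6
Total dependency ratio: 40.6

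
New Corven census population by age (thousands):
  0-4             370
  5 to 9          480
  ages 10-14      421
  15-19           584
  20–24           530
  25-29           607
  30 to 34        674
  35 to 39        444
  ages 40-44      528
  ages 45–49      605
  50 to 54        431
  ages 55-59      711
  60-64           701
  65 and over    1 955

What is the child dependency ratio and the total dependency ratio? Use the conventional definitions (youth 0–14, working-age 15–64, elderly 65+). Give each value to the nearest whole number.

Youth dependency ratio: 22
Total dependency ratio: 55

0–14: 370 + 480 + 421 = 1 271
15–64: 584 + 530 + 607 + 674 + 444 + 528 + 605 + 431 + 711 + 701 = 5 815
65+: 1 955
Youth dependency ratio = 1 271 / 5 815 × 100 = 22
Total dependency ratio = (1 271 + 1 955) / 5 815 × 100 = 3 226 / 5 815 × 100 = 55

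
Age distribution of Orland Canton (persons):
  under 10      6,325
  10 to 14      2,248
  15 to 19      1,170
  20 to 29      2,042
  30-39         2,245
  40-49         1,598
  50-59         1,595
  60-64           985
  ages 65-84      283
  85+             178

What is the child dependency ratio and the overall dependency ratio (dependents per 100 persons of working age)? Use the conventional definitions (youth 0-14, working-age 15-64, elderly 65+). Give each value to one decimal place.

Youth dependency ratio: 89.0
Total dependency ratio: 93.8

0–14: 6,325 + 2,248 = 8,573
15–64: 1,170 + 2,042 + 2,245 + 1,598 + 1,595 + 985 = 9,635
65+: 283 + 178 = 461
Youth dependency ratio = 8,573 / 9,635 × 100 = 89.0
Total dependency ratio = (8,573 + 461) / 9,635 × 100 = 9,034 / 9,635 × 100 = 93.8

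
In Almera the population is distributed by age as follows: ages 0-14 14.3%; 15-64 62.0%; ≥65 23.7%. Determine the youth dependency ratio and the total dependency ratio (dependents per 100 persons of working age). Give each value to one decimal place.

Youth dependency ratio = 14.3 / 62.0 × 100 = 23.1
Total dependency ratio = (14.3 + 23.7) / 62.0 × 100 = 38.0 / 62.0 × 100 = 61.3

Youth dependency ratio: 23.1
Total dependency ratio: 61.3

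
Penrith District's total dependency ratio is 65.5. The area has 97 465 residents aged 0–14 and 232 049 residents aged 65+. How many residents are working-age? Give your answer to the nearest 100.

Working-age: 503 100

Total dependency ratio = (youth + elderly) / working-age × 100
65.5 = (97 465 + 232 049) / W × 100
⇒ 503 100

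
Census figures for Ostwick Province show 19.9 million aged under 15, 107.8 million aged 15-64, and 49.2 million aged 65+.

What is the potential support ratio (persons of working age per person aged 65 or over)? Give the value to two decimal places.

Potential support ratio: 2.19

Potential support ratio = 107.8 / 49.2 = 2.19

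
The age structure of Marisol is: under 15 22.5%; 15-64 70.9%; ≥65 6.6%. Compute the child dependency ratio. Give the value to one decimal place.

Youth dependency ratio: 31.7

Youth dependency ratio = 22.5 / 70.9 × 100 = 31.7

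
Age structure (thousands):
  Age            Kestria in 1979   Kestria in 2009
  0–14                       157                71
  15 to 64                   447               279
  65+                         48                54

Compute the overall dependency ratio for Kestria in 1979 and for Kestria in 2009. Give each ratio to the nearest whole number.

Kestria in 1979: (157 + 48) / 447 × 100 = 205 / 447 × 100 = 46
Kestria in 2009: (71 + 54) / 279 × 100 = 125 / 279 × 100 = 45

Kestria in 1979: 46
Kestria in 2009: 45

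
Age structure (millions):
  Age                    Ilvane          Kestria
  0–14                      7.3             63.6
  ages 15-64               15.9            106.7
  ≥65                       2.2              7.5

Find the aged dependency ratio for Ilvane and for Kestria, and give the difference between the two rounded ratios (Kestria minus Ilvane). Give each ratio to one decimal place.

Ilvane: 13.8
Kestria: 7.0
Difference: -6.8

Ilvane: 2.2 / 15.9 × 100 = 13.8
Kestria: 7.5 / 106.7 × 100 = 7.0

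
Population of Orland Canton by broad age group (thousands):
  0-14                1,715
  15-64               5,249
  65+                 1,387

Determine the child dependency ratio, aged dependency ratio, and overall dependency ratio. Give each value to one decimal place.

Youth dependency ratio: 32.7
Old-age dependency ratio: 26.4
Total dependency ratio: 59.1

Youth dependency ratio = 1,715 / 5,249 × 100 = 32.7
Old-age dependency ratio = 1,387 / 5,249 × 100 = 26.4
Total dependency ratio = (1,715 + 1,387) / 5,249 × 100 = 3,102 / 5,249 × 100 = 59.1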